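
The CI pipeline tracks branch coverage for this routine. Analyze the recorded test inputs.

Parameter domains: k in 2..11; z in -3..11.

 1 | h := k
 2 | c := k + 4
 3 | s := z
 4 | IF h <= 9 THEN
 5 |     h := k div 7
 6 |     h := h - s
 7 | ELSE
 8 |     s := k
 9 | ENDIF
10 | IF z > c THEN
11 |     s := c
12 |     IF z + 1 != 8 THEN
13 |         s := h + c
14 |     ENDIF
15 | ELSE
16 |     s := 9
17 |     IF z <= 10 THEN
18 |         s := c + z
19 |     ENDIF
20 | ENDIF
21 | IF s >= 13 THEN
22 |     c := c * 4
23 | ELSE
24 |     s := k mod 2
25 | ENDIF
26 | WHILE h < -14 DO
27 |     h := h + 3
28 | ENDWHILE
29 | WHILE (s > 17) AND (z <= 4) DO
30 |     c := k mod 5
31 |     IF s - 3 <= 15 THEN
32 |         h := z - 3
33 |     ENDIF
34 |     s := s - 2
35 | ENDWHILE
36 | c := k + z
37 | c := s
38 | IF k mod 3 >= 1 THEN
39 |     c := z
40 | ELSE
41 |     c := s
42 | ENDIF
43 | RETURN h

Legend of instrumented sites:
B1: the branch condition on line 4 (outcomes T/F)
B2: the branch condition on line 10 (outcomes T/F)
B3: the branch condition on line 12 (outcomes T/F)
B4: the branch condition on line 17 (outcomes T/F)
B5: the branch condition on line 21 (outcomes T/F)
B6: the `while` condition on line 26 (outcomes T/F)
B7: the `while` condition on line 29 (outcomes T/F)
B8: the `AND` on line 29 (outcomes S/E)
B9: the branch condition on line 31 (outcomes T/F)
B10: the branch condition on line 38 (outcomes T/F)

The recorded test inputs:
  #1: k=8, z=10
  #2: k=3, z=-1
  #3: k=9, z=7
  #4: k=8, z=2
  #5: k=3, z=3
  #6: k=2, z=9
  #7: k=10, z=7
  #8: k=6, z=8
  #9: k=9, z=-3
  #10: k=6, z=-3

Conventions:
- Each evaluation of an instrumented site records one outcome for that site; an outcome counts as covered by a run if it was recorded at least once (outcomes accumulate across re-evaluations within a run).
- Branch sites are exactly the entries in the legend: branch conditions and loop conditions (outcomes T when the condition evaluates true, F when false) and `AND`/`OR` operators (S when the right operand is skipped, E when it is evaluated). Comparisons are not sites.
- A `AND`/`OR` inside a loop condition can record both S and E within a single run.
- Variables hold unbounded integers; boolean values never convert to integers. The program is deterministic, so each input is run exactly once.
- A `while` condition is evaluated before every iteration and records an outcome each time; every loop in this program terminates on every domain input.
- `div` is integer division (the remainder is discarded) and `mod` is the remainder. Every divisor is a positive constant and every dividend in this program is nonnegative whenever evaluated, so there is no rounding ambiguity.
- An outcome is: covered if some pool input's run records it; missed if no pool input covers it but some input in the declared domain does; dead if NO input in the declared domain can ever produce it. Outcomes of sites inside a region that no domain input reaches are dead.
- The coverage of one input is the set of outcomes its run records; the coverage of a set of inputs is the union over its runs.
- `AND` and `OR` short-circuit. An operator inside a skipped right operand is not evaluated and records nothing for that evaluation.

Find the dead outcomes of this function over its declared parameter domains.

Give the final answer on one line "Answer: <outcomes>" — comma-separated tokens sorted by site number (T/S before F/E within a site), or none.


checking every outcome against all 150 domain inputs:
  B6=T: no domain input ever produces it -> dead
  reachable outcomes have witnesses, e.g. B1=T (e.g. k=2, z=-3), B1=F (e.g. k=10, z=-3), B2=T (e.g. k=2, z=7), B2=F (e.g. k=2, z=-3)
Answer: B6=T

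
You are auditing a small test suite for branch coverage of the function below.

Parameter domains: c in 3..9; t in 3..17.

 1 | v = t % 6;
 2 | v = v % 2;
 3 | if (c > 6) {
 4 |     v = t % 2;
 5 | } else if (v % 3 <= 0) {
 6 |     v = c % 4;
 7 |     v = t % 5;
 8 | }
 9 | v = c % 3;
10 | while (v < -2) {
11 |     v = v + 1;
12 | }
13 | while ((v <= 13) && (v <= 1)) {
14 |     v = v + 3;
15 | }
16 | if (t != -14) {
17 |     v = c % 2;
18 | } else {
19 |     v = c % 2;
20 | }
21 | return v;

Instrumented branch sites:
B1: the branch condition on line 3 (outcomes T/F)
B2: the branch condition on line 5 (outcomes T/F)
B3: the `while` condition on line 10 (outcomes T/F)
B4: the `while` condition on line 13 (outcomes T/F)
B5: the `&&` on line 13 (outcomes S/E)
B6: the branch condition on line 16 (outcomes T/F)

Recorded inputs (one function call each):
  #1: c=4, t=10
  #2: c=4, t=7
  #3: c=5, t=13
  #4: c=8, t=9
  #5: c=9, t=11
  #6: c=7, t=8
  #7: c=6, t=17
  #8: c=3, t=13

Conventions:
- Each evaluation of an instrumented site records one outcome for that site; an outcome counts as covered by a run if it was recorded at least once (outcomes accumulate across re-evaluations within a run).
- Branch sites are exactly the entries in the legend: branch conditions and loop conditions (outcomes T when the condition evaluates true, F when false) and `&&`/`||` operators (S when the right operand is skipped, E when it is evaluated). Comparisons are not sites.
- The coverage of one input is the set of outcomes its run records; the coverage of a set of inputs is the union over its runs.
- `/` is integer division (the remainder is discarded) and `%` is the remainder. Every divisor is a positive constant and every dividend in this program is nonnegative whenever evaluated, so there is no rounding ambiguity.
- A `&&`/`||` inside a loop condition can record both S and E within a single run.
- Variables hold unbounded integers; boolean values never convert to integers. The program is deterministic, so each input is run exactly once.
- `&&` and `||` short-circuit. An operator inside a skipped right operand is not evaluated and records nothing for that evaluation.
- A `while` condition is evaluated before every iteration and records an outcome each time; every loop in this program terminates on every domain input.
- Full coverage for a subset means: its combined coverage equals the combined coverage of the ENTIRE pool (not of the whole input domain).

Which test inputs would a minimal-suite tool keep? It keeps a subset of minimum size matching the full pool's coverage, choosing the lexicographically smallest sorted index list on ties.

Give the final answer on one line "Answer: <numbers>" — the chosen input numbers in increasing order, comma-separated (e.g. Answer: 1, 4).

#1 (c=4, t=10) -> B1->F, B2->T, B3->F, B5->E, B4->T, B5->E, B4->F, B6->T; covered: B1=F, B2=T, B3=F, B4=T, B4=F, B5=E, B6=T
#2 (c=4, t=7) -> B1->F, B2->F, B3->F, B5->E, B4->T, B5->E, B4->F, B6->T; covered: B1=F, B2=F, B3=F, B4=T, B4=F, B5=E, B6=T
#3 (c=5, t=13) -> B1->F, B2->F, B3->F, B5->E, B4->F, B6->T; covered: B1=F, B2=F, B3=F, B4=F, B5=E, B6=T
#4 (c=8, t=9) -> B1->T, B3->F, B5->E, B4->F, B6->T; covered: B1=T, B3=F, B4=F, B5=E, B6=T
#5 (c=9, t=11) -> B1->T, B3->F, B5->E, B4->T, B5->E, B4->F, B6->T; covered: B1=T, B3=F, B4=T, B4=F, B5=E, B6=T
#6 (c=7, t=8) -> B1->T, B3->F, B5->E, B4->T, B5->E, B4->F, B6->T; covered: B1=T, B3=F, B4=T, B4=F, B5=E, B6=T
#7 (c=6, t=17) -> B1->F, B2->F, B3->F, B5->E, B4->T, B5->E, B4->F, B6->T; covered: B1=F, B2=F, B3=F, B4=T, B4=F, B5=E, B6=T
#8 (c=3, t=13) -> B1->F, B2->F, B3->F, B5->E, B4->T, B5->E, B4->F, B6->T; covered: B1=F, B2=F, B3=F, B4=T, B4=F, B5=E, B6=T
the full pool covers 9 outcomes: B1=T, B1=F, B2=T, B2=F, B3=F, B4=T, B4=F, B5=E, B6=T
checked all size-1 subsets: none covers 9 outcomes (max 7/9)
checked all size-2 subsets: none covers 9 outcomes (max 8/9)
size 3: inputs {1, 2, 4} cover all 9 outcomes, and no lexicographically smaller subset of this size does

Answer: 1, 2, 4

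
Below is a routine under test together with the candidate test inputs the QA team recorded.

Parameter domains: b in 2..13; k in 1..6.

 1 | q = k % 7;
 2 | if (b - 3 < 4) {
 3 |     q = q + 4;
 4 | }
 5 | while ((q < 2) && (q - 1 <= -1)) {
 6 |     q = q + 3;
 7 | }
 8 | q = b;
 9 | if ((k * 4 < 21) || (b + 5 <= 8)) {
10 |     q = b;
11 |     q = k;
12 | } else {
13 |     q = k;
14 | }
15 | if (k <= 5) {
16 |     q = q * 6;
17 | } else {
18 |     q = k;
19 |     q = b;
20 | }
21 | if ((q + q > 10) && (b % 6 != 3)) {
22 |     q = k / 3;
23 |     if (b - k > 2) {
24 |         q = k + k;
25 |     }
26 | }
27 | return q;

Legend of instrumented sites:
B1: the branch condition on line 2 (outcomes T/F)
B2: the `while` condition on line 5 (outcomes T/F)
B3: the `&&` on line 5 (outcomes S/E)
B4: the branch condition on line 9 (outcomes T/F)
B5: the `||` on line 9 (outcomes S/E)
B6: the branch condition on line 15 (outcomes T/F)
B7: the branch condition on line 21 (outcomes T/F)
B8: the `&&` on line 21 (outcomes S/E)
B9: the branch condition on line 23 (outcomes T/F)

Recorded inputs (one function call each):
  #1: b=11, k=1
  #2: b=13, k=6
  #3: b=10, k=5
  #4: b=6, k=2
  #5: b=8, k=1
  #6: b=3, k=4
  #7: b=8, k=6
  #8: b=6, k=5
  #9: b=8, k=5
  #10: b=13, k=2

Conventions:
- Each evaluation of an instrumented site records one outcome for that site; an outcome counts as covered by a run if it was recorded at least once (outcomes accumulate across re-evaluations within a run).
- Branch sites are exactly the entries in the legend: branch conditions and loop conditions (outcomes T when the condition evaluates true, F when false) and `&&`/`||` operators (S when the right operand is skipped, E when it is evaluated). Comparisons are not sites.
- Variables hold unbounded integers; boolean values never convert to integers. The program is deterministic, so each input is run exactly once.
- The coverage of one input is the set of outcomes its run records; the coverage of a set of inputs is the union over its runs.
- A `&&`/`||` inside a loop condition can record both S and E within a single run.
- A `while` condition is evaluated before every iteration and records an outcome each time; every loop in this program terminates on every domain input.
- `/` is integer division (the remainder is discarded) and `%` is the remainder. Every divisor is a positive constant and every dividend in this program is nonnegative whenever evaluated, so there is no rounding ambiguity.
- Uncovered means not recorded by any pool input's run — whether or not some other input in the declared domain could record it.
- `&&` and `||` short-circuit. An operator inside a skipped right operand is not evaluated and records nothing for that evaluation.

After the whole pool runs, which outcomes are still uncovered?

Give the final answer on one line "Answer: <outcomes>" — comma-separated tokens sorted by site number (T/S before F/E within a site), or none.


test 1 (b=11, k=1) fires B1->F, B3->E, B2->F, B5->S, B4->T, B6->T, B8->E, B7->T, B9->T; hits B1=F, B2=F, B3=E, B4=T, B5=S, B6=T, B7=T, B8=E, B9=T
test 2 (b=13, k=6) fires B1->F, B3->S, B2->F, B5->E, B4->F, B6->F, B8->E, B7->T, B9->T; hits B1=F, B2=F, B3=S, B4=F, B5=E, B6=F, B7=T, B8=E, B9=T
test 3 (b=10, k=5) fires B1->F, B3->S, B2->F, B5->S, B4->T, B6->T, B8->E, B7->T, B9->T; hits B1=F, B2=F, B3=S, B4=T, B5=S, B6=T, B7=T, B8=E, B9=T
test 4 (b=6, k=2) fires B1->T, B3->S, B2->F, B5->S, B4->T, B6->T, B8->E, B7->T, B9->T; hits B1=T, B2=F, B3=S, B4=T, B5=S, B6=T, B7=T, B8=E, B9=T
test 5 (b=8, k=1) fires B1->F, B3->E, B2->F, B5->S, B4->T, B6->T, B8->E, B7->T, B9->T; hits B1=F, B2=F, B3=E, B4=T, B5=S, B6=T, B7=T, B8=E, B9=T
test 6 (b=3, k=4) fires B1->T, B3->S, B2->F, B5->S, B4->T, B6->T, B8->E, B7->F; hits B1=T, B2=F, B3=S, B4=T, B5=S, B6=T, B7=F, B8=E
test 7 (b=8, k=6) fires B1->F, B3->S, B2->F, B5->E, B4->F, B6->F, B8->E, B7->T, B9->F; hits B1=F, B2=F, B3=S, B4=F, B5=E, B6=F, B7=T, B8=E, B9=F
test 8 (b=6, k=5) fires B1->T, B3->S, B2->F, B5->S, B4->T, B6->T, B8->E, B7->T, B9->F; hits B1=T, B2=F, B3=S, B4=T, B5=S, B6=T, B7=T, B8=E, B9=F
test 9 (b=8, k=5) fires B1->F, B3->S, B2->F, B5->S, B4->T, B6->T, B8->E, B7->T, B9->T; hits B1=F, B2=F, B3=S, B4=T, B5=S, B6=T, B7=T, B8=E, B9=T
test 10 (b=13, k=2) fires B1->F, B3->S, B2->F, B5->S, B4->T, B6->T, B8->E, B7->T, B9->T; hits B1=F, B2=F, B3=S, B4=T, B5=S, B6=T, B7=T, B8=E, B9=T
union over the pool: B1=T, B1=F, B2=F, B3=S, B3=E, B4=T, B4=F, B5=S, B5=E, B6=T, B6=F, B7=T, B7=F, B8=E, B9=T, B9=F
uncovered (2 of 18): B2=T, B8=S
Answer: B2=T, B8=S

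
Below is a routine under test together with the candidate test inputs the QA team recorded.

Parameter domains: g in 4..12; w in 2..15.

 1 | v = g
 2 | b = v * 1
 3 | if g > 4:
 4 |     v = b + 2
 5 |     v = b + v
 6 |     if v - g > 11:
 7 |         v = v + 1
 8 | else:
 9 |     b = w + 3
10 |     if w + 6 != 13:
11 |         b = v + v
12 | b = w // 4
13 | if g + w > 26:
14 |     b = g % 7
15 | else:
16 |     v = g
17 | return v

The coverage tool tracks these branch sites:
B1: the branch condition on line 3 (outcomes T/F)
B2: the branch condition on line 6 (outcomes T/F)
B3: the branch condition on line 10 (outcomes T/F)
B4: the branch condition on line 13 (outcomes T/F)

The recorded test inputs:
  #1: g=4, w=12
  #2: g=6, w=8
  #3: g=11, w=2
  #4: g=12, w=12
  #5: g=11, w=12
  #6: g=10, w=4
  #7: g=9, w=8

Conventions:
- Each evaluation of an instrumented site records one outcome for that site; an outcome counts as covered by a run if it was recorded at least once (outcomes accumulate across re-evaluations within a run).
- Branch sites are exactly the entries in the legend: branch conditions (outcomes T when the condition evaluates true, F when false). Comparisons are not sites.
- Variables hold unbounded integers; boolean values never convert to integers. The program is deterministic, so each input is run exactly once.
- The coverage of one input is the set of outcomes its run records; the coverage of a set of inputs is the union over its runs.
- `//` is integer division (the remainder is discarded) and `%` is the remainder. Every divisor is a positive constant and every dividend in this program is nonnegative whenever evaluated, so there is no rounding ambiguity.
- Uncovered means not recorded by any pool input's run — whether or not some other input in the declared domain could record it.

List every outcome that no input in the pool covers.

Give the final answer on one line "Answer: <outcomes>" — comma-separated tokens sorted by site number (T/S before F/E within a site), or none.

test 1 (g=4, w=12) fires B1->F, B3->T, B4->F; hits B1=F, B3=T, B4=F
test 2 (g=6, w=8) fires B1->T, B2->F, B4->F; hits B1=T, B2=F, B4=F
test 3 (g=11, w=2) fires B1->T, B2->T, B4->F; hits B1=T, B2=T, B4=F
test 4 (g=12, w=12) fires B1->T, B2->T, B4->F; hits B1=T, B2=T, B4=F
test 5 (g=11, w=12) fires B1->T, B2->T, B4->F; hits B1=T, B2=T, B4=F
test 6 (g=10, w=4) fires B1->T, B2->T, B4->F; hits B1=T, B2=T, B4=F
test 7 (g=9, w=8) fires B1->T, B2->F, B4->F; hits B1=T, B2=F, B4=F
union over the pool: B1=T, B1=F, B2=T, B2=F, B3=T, B4=F
uncovered (2 of 8): B3=F, B4=T

Answer: B3=F, B4=T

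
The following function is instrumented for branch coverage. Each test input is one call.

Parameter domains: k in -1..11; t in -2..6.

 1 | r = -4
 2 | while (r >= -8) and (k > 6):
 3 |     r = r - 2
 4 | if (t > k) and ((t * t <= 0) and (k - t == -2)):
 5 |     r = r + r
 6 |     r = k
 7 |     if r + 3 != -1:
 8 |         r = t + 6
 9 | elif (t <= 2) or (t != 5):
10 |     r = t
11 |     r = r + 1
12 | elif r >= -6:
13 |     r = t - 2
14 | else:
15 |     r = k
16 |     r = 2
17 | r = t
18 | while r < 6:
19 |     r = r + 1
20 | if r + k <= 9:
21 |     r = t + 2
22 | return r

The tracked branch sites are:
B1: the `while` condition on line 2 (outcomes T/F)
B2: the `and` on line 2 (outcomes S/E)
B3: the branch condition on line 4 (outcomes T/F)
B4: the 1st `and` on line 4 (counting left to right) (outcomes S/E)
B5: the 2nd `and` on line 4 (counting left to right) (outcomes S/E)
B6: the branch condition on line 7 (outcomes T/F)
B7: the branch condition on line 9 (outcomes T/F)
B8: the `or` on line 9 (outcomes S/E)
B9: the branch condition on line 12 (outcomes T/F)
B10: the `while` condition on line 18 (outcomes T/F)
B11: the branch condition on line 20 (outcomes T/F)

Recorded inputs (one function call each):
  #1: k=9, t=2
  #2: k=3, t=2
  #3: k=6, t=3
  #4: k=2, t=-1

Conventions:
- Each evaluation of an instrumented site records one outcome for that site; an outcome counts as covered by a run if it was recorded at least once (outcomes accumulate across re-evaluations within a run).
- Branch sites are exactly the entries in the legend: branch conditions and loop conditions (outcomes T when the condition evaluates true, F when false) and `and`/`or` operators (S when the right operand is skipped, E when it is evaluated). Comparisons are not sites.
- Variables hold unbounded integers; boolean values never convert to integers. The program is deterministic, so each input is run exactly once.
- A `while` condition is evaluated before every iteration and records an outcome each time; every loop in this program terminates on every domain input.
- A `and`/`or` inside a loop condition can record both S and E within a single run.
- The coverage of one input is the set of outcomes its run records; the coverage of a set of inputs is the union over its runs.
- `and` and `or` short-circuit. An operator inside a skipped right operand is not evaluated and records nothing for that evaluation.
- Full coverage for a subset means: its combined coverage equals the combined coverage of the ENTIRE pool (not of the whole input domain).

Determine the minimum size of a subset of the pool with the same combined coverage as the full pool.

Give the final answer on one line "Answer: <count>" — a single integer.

test 1 (k=9, t=2) hits B1=T, B1=F, B2=S, B2=E, B3=F, B4=S, B7=T, B8=S, B10=T, B10=F, B11=F
test 2 (k=3, t=2) hits B1=F, B2=E, B3=F, B4=S, B7=T, B8=S, B10=T, B10=F, B11=T
test 3 (k=6, t=3) hits B1=F, B2=E, B3=F, B4=S, B7=T, B8=E, B10=T, B10=F, B11=F
test 4 (k=2, t=-1) hits B1=F, B2=E, B3=F, B4=S, B7=T, B8=S, B10=T, B10=F, B11=T
pool-wide coverage (13 outcomes): B1=T, B1=F, B2=S, B2=E, B3=F, B4=S, B7=T, B8=S, B8=E, B10=T, B10=F, B11=T, B11=F
every size-1 subset falls short of the 13 outcomes (best: 11/13)
every size-2 subset falls short of the 13 outcomes (best: 12/13)
inputs {1, 2, 3} (size 3) cover everything; no size-3 subset with a lexicographically smaller index list covers all 13

Answer: 3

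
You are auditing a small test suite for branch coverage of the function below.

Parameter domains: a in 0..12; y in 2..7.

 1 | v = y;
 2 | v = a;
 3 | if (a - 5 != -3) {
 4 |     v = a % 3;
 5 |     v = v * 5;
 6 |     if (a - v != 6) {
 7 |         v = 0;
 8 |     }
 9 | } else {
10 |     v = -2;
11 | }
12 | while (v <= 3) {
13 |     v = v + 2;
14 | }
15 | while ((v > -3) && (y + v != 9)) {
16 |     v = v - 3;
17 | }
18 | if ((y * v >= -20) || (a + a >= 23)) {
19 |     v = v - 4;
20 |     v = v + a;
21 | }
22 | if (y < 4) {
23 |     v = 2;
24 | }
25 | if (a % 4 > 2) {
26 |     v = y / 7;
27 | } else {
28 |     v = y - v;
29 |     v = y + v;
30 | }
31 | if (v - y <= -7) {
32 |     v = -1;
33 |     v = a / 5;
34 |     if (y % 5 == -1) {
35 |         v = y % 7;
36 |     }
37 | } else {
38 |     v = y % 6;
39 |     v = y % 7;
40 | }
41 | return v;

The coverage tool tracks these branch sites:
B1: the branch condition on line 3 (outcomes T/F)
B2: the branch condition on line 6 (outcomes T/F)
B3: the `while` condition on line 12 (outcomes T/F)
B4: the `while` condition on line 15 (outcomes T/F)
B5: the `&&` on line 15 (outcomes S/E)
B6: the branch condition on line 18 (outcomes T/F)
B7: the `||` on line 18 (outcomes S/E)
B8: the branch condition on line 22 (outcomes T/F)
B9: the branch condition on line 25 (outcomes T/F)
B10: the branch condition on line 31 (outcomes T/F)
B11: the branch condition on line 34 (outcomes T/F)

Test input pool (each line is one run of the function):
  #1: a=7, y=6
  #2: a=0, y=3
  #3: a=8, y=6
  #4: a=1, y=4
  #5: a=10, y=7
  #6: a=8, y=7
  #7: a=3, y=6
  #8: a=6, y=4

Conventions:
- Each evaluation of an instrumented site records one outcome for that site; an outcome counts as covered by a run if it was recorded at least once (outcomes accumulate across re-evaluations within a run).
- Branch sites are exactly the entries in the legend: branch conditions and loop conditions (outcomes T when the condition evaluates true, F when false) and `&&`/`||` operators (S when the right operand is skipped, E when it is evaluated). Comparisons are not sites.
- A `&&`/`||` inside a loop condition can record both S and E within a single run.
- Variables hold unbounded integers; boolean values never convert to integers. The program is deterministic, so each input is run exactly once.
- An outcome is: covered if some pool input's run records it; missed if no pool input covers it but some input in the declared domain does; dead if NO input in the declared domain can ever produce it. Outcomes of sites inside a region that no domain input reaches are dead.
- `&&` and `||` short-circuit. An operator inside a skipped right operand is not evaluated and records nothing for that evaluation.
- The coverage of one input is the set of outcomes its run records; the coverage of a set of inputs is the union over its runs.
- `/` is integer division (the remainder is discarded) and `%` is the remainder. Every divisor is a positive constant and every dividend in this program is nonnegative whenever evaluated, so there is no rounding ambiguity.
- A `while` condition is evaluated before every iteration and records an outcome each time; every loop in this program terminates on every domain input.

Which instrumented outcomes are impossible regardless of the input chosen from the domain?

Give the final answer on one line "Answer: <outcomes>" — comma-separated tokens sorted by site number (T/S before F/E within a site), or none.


sweeping the full domain (78 inputs) for each outcome:
  B11=T: no domain input ever produces it -> dead
  reachable outcomes have witnesses, e.g. B1=T (e.g. a=0, y=2), B1=F (e.g. a=2, y=2), B2=T (e.g. a=0, y=2), B2=F (e.g. a=6, y=2)
Answer: B11=T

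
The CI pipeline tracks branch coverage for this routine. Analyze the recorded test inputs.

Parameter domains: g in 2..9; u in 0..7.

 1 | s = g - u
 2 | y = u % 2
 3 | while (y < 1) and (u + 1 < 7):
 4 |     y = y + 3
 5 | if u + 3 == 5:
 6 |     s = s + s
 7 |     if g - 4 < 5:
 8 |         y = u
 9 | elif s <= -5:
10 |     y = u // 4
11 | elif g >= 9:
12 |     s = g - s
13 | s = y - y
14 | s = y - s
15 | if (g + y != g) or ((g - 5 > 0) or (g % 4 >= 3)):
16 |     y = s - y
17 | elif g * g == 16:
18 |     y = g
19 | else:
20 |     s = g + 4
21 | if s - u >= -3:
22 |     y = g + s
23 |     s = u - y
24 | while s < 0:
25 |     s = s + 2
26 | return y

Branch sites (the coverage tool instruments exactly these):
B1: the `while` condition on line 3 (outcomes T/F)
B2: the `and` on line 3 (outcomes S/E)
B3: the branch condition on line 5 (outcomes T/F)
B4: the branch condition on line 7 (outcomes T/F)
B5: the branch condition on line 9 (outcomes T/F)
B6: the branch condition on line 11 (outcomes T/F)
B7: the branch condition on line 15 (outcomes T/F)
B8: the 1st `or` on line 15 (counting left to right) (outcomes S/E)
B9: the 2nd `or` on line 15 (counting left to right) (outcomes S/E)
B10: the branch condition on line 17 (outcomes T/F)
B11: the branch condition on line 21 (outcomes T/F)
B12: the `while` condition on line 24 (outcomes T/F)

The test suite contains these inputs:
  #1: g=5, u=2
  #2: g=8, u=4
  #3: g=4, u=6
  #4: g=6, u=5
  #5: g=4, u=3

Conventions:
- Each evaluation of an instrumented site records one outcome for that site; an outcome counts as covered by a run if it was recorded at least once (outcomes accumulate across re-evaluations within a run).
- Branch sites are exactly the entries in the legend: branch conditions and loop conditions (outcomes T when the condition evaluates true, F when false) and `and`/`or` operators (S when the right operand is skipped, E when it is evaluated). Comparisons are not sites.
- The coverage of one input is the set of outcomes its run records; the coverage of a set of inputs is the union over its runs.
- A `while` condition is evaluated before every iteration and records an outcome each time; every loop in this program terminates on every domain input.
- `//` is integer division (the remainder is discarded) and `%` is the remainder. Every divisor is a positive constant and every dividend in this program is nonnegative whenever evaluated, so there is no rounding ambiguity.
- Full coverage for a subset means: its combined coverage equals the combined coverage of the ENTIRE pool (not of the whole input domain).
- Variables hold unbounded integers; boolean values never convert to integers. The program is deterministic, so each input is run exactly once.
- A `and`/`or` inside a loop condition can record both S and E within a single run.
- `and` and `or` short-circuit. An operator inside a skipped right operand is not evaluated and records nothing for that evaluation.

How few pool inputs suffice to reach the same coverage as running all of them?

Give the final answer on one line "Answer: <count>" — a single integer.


run #1 (g=5, u=2) runs B2->E, B1->T, B2->S, B1->F, B3->T, B4->T, B8->S, B7->T, B11->T, B12->T, B12->T, B12->T, B12->F; records B1=T, B1=F, B2=S, B2=E, B3=T, B4=T, B7=T, B8=S, B11=T, B12=T, B12=F
run #2 (g=8, u=4) runs B2->E, B1->T, B2->S, B1->F, B3->F, B5->F, B6->F, B8->S, B7->T, B11->T, B12->T, B12->T, B12->T, B12->T, ...; records B1=T, B1=F, B2=S, B2=E, B3=F, B5=F, B6=F, B7=T, B8=S, B11=T, B12=T, B12=F
run #3 (g=4, u=6) runs B2->E, B1->F, B3->F, B5->F, B6->F, B8->E, B9->E, B7->F, B10->T, B11->F, B12->F; records B1=F, B2=E, B3=F, B5=F, B6=F, B7=F, B8=E, B9=E, B10=T, B11=F, B12=F
run #4 (g=6, u=5) runs B2->S, B1->F, B3->F, B5->F, B6->F, B8->S, B7->T, B11->F, B12->F; records B1=F, B2=S, B3=F, B5=F, B6=F, B7=T, B8=S, B11=F, B12=F
run #5 (g=4, u=3) runs B2->S, B1->F, B3->F, B5->F, B6->F, B8->S, B7->T, B11->T, B12->T, B12->F; records B1=F, B2=S, B3=F, B5=F, B6=F, B7=T, B8=S, B11=T, B12=T, B12=F
pool-wide coverage (19 outcomes): B1=T, B1=F, B2=S, B2=E, B3=T, B3=F, B4=T, B5=F, B6=F, B7=T, B7=F, B8=S, B8=E, B9=E, B10=T, B11=T, B11=F, B12=T, B12=F
checked all size-1 subsets: none covers 19 outcomes (max 12/19)
the canonical winner is {1, 3}: size 2, full 19-outcome coverage, earliest index list among size-2 covers
Answer: 2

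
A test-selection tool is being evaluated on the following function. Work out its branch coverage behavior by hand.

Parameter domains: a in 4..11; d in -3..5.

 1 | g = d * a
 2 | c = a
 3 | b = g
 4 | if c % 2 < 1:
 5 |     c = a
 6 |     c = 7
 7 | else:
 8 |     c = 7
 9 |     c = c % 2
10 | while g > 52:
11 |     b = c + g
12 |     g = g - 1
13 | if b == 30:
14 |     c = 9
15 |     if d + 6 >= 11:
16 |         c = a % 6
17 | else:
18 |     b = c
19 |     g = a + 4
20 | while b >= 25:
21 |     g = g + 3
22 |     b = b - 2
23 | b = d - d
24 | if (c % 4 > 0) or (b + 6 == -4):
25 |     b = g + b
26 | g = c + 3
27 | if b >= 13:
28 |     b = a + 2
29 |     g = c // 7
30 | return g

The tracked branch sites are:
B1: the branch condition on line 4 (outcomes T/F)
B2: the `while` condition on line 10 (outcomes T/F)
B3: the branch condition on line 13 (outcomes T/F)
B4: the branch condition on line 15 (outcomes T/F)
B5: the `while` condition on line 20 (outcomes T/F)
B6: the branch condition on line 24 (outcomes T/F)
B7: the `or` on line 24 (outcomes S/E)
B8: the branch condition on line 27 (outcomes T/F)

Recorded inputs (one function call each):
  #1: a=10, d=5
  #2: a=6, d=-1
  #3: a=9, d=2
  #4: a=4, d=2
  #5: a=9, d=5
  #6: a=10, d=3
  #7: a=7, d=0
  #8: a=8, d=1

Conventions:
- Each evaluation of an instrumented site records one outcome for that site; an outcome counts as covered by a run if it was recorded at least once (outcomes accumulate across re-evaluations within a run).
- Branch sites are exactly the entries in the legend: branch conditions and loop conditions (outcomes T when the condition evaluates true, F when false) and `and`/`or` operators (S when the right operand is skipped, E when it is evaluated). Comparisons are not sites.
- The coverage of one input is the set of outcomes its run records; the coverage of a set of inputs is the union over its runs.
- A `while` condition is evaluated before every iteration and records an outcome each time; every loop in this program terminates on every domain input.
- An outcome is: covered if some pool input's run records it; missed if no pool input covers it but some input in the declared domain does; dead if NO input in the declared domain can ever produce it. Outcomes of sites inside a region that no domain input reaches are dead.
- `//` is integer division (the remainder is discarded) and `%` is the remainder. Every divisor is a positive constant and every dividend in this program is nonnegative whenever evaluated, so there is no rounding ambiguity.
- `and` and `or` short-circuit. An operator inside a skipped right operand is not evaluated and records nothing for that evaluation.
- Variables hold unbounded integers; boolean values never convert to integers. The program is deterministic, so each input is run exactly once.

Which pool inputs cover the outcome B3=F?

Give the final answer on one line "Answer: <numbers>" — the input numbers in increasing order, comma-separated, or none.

input #1 (a=10, d=5): records B3=F
input #2 (a=6, d=-1): records B3=F
input #3 (a=9, d=2): records B3=F
input #4 (a=4, d=2): records B3=F
input #5 (a=9, d=5): records B3=F
input #6 (a=10, d=3): does not record B3=F
input #7 (a=7, d=0): records B3=F
input #8 (a=8, d=1): records B3=F

Answer: 1, 2, 3, 4, 5, 7, 8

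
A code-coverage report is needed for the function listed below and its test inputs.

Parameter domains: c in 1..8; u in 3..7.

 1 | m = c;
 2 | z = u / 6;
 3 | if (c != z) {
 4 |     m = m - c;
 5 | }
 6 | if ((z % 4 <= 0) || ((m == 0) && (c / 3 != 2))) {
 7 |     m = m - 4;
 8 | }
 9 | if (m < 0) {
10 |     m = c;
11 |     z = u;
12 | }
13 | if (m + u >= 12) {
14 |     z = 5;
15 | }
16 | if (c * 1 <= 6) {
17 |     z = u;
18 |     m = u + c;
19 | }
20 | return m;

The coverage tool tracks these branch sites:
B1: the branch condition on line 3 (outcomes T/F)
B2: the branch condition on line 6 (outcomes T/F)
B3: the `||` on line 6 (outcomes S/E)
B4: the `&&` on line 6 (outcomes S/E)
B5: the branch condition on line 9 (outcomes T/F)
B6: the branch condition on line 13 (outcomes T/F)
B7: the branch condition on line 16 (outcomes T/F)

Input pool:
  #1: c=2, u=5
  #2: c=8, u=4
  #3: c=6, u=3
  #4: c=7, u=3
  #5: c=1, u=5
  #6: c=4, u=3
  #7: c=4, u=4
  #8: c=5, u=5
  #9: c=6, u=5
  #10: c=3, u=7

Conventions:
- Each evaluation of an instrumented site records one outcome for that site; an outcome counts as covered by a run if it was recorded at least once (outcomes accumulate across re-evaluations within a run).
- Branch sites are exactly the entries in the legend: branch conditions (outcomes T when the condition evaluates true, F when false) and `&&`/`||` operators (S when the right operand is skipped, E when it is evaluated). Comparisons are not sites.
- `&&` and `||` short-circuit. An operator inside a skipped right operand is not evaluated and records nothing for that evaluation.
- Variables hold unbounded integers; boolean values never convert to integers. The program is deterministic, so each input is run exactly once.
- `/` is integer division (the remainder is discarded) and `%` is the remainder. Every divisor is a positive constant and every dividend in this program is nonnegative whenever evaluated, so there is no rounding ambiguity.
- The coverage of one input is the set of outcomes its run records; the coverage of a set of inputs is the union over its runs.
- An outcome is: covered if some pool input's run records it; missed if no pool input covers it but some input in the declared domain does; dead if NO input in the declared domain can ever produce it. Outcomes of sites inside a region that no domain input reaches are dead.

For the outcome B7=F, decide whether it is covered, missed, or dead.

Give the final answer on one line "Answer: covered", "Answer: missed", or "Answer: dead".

B7=F is recorded by pool input(s) 2, 4 -> covered

Answer: covered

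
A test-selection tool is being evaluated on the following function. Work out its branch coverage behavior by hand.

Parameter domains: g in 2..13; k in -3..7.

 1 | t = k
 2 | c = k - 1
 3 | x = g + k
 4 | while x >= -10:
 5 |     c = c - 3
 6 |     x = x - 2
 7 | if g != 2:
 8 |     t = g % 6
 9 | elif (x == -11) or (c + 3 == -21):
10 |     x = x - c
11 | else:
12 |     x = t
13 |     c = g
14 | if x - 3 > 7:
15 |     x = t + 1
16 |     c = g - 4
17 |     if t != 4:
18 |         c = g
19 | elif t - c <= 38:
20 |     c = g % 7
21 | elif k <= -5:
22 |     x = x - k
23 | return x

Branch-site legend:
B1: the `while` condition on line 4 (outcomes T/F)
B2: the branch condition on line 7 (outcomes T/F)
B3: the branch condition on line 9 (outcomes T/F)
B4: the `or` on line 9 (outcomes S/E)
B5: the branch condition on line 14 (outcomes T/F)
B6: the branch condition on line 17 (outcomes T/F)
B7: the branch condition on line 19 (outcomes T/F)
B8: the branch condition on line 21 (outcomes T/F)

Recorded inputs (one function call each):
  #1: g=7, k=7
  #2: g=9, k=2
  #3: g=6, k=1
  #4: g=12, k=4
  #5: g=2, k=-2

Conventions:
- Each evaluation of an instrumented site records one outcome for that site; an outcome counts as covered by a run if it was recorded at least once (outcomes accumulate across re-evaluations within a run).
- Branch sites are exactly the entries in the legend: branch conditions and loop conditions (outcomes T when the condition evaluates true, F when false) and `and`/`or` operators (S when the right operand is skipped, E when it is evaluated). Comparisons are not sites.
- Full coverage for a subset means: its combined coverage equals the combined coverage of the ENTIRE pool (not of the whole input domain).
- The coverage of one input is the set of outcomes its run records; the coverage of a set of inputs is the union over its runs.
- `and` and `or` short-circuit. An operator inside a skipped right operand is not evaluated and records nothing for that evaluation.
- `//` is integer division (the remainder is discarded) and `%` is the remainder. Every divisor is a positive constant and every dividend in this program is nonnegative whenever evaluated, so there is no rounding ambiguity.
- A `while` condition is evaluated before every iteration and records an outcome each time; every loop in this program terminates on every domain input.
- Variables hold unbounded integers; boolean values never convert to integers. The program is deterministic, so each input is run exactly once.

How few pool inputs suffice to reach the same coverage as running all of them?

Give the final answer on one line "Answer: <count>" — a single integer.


test 1 (g=7, k=7) hits B1=T, B1=F, B2=T, B5=F, B7=T
test 2 (g=9, k=2) hits B1=T, B1=F, B2=T, B5=F, B7=T
test 3 (g=6, k=1) hits B1=T, B1=F, B2=T, B5=F, B7=T
test 4 (g=12, k=4) hits B1=T, B1=F, B2=T, B5=F, B7=F, B8=F
test 5 (g=2, k=-2) hits B1=T, B1=F, B2=F, B3=F, B4=E, B5=F, B7=T
together the pool reaches 10 outcomes: B1=T, B1=F, B2=T, B2=F, B3=F, B4=E, B5=F, B7=T, B7=F, B8=F
no size-1 subset reaches all 10 outcomes (best union: 7/10)
size 2: inputs {4, 5} cover all 10 outcomes, and no lexicographically smaller subset of this size does
Answer: 2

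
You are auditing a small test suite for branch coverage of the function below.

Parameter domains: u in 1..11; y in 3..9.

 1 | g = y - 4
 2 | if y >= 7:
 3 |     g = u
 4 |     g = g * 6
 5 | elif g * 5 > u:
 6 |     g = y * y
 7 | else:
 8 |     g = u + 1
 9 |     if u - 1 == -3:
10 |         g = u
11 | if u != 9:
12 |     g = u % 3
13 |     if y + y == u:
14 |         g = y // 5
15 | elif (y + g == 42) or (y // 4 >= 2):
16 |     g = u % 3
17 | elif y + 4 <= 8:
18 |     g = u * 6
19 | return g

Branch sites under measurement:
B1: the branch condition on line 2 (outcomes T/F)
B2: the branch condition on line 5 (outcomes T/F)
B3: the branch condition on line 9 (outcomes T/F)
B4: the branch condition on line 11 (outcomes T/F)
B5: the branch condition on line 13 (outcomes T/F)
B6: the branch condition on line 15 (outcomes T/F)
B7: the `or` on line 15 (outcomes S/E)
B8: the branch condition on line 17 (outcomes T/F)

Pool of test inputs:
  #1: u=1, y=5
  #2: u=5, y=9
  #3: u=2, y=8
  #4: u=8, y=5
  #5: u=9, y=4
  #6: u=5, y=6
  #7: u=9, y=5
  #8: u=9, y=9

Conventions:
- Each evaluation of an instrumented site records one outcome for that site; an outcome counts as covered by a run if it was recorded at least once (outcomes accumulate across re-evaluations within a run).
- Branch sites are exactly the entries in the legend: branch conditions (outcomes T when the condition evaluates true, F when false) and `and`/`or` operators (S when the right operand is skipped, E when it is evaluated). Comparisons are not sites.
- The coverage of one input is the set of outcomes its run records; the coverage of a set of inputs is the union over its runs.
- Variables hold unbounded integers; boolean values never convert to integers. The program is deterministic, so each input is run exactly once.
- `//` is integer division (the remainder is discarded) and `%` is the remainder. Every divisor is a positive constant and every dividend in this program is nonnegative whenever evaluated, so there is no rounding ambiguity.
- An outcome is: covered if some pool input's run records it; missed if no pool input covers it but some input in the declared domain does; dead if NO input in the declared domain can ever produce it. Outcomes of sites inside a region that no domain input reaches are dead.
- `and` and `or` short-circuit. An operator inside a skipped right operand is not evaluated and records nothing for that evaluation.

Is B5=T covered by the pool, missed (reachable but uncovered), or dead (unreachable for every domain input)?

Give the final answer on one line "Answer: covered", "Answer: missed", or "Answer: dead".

no pool input records B5=T
but domain input (u=6, y=3) does record it -> reachable, so missed

Answer: missed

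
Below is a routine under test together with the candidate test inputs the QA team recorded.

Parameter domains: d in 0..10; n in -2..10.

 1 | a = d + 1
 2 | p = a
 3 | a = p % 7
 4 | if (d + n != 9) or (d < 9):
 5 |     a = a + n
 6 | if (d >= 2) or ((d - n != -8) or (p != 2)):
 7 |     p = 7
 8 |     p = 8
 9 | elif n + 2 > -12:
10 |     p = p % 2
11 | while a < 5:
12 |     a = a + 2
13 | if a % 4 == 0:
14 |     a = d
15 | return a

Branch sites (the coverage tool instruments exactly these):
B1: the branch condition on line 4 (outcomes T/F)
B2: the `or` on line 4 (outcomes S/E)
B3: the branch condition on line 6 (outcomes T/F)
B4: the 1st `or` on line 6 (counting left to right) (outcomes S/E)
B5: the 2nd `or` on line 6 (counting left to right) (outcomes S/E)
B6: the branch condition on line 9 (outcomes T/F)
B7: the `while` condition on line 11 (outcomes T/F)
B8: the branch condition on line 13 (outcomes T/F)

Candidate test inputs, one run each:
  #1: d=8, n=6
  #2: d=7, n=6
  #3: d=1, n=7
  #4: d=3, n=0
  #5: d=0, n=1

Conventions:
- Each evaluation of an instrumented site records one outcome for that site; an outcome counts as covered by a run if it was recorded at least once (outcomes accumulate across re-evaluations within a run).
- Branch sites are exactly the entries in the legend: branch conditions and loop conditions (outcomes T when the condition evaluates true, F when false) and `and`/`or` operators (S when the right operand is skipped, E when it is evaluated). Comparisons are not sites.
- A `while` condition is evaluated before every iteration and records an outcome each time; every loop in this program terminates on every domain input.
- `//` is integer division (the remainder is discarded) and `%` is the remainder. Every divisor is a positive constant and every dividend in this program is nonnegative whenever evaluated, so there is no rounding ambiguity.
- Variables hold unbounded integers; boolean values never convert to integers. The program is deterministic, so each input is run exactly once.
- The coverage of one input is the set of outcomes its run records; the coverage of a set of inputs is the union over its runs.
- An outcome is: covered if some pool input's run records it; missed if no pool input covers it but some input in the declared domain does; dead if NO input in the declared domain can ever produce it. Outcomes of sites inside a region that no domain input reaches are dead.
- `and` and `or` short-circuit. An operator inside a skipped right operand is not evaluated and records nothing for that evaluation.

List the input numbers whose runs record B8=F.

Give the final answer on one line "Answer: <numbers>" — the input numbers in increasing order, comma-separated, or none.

input #1 (d=8, n=6): misses B8=F
input #2 (d=7, n=6): covers B8=F
input #3 (d=1, n=7): covers B8=F
input #4 (d=3, n=0): covers B8=F
input #5 (d=0, n=1): covers B8=F

Answer: 2, 3, 4, 5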